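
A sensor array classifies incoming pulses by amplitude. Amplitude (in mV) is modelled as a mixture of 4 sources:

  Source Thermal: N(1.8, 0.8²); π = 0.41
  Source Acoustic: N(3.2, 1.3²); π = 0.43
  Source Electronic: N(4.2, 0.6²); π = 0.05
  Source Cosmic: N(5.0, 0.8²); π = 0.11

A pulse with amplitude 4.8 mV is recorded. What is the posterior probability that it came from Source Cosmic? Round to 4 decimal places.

The responsibility of component k is π_k f_k(x) divided by Σ_j π_j f_j(x).
Normal densities:
  L_Thermal = (1/(0.8·√(2π)))·exp(−(4.8−1.8)²/(2·0.8²)) = 0.498678·exp(-7.03125) = 0.000440745
  L_Acoustic = (1/(1.3·√(2π)))·exp(−(4.8−3.2)²/(2·1.3²)) = 0.306879·exp(-0.75740) = 0.143891
  L_Electronic = (1/(0.6·√(2π)))·exp(−(4.8−4.2)²/(2·0.6²)) = 0.664904·exp(-0.50000) = 0.403285
  L_Cosmic = (1/(0.8·√(2π)))·exp(−(4.8−5.0)²/(2·0.8²)) = 0.498678·exp(-0.03125) = 0.483335
Multiply by the mixture weights:
  π_Thermal·L_Thermal = 0.41 × 0.000440745 = 0.000180705
  π_Acoustic·L_Acoustic = 0.43 × 0.143891 = 0.0618731
  π_Electronic·L_Electronic = 0.05 × 0.403285 = 0.0201642
  π_Cosmic·L_Cosmic = 0.11 × 0.483335 = 0.0531669
Marginal: 0.000180705 + 0.0618731 + 0.0201642 + 0.0531669 = 0.135385
P(Source Cosmic | the observation) = 0.0531669 / 0.135385 ≈ 0.3927

0.3927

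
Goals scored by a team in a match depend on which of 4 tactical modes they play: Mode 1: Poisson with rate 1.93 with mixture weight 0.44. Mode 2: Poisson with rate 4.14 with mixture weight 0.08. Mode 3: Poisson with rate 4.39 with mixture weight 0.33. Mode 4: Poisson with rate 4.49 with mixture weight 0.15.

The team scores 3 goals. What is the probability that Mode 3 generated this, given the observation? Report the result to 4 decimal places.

P(component k | x) = w_k·f_k(x) / marginal(x), where marginal(x) = Σ_j w_j·f_j(x).
Evaluate each component's likelihood at the observed value:
  f_1 = e^(−1.93)·1.93^3/3! = 0.173913
  f_2 = e^(−4.14)·4.14^3/3! = 0.188309
  f_3 = e^(−4.39)·4.39^3/3! = 0.17486
  f_4 = e^(−4.49)·4.49^3/3! = 0.16928
Unnormalised posteriors:
  w_1·f_1 = 0.44 × 0.173913 = 0.0765218
  w_2·f_2 = 0.08 × 0.188309 = 0.0150647
  w_3·f_3 = 0.33 × 0.17486 = 0.0577037
  w_4·f_4 = 0.15 × 0.16928 = 0.025392
Denominator: 0.0765218 + 0.0150647 + 0.0577037 + 0.025392 = 0.174682
P(Mode 3 | data) = 0.0577037 / 0.174682 ≈ 0.3303

0.3303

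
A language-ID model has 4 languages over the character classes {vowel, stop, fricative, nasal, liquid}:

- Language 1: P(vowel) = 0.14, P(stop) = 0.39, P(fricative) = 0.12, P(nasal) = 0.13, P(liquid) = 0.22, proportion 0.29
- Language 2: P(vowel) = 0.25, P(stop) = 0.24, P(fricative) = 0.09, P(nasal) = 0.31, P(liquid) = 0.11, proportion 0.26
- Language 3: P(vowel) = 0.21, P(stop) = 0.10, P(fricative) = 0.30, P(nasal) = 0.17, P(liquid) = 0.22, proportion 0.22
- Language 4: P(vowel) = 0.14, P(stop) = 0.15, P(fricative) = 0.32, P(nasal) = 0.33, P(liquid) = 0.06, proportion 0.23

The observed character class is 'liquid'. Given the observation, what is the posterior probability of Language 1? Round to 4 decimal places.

0.4127

By Bayes' theorem, P(k | x) = P(Z=k) f_k(x) / Σ_j P(Z=j) f_j(x).
Component likelihoods at x = 'liquid':
  L_1 = 0.22
  L_2 = 0.11
  L_3 = 0.22
  L_4 = 0.06
Prior × likelihood for each component:
  P(Z=1)·L_1 = 0.29 × 0.22 = 0.0638
  P(Z=2)·L_2 = 0.26 × 0.11 = 0.0286
  P(Z=3)·L_3 = 0.22 × 0.22 = 0.0484
  P(Z=4)·L_4 = 0.23 × 0.06 = 0.0138
Normaliser: 0.0638 + 0.0286 + 0.0484 + 0.0138 = 0.1546
So the posterior for Language 1 is 0.0638 / 0.1546 ≈ 0.4127.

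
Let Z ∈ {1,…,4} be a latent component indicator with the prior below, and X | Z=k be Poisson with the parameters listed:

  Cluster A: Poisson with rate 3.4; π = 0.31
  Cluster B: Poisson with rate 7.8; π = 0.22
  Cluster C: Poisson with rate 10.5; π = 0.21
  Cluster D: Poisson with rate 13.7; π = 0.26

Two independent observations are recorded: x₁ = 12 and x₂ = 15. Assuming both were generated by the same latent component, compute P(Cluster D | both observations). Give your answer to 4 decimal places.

P(component k | x) = π_k·f_k(x) / marginal(x), where marginal(x) = Σ_j π_j·f_j(x).
Since both observations come from the same component, the likelihood for component k is f_k(x₁)·f_k(x₂).
  L_A = [0.000166268] × [2.39377e-06] = 3.98008e-10
  L_B = [0.0433812] × [0.00754089] = 0.000327133
  L_C = [0.103239] × [0.0437772] = 0.0045195
  L_D = [0.102441] × [0.0964883] = 0.00988439
Unnormalised posteriors:
  π_A·L_A = 0.31 × 3.98008e-10 = 1.23382e-10
  π_B·L_B = 0.22 × 0.000327133 = 7.19692e-05
  π_C·L_C = 0.21 × 0.0045195 = 0.000949095
  π_D·L_D = 0.26 × 0.00988439 = 0.00256994
Denominator: 1.23382e-10 + 7.19692e-05 + 0.000949095 + 0.00256994 = 0.00359101
So the posterior for Cluster D is 0.00256994 / 0.00359101 ≈ 0.7157.

0.7157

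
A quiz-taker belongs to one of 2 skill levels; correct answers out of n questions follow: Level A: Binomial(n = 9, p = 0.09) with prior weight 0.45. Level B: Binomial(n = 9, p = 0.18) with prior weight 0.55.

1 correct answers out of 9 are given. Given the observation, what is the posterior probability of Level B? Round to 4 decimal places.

0.5152

P(component k | x) = w_k·f_k(x) / marginal(x), where marginal(x) = Σ_j w_j·f_j(x).
Evaluate each component's likelihood at the observed value:
  L_A = 0.380905
  L_B = 0.331151
Unnormalised posteriors:
  w_A·L_A = 0.45 × 0.380905 = 0.171407
  w_B·L_B = 0.55 × 0.331151 = 0.182133
Marginal: 0.171407 + 0.182133 = 0.35354
Responsibility of Level B: 0.182133 / 0.35354 ≈ 0.5152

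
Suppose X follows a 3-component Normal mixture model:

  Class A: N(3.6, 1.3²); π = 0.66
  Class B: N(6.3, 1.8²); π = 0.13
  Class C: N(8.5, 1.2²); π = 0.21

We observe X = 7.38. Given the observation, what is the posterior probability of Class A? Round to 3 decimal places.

P(component k | x) = w_k·f_k(x) / marginal(x), where marginal(x) = Σ_j w_j·f_j(x).
Normal densities:
  p_A = (1/(1.3·√(2π)))·exp(−(7.38−3.6)²/(2·1.3²)) = 0.306879·exp(-4.22734) = 0.00447773
  p_B = (1/(1.8·√(2π)))·exp(−(7.38−6.3)²/(2·1.8²)) = 0.221635·exp(-0.18000) = 0.185125
  p_C = (1/(1.2·√(2π)))·exp(−(7.38−8.5)²/(2·1.2²)) = 0.332452·exp(-0.43556) = 0.215065
Prior × likelihood for each component:
  w_A·p_A = 0.66 × 0.00447773 = 0.0029553
  w_B·p_B = 0.13 × 0.185125 = 0.0240662
  w_C·p_C = 0.21 × 0.215065 = 0.0451636
Evidence: 0.0029553 + 0.0240662 + 0.0451636 = 0.0721851
Responsibility of Class A: 0.0029553 / 0.0721851 ≈ 0.041

0.041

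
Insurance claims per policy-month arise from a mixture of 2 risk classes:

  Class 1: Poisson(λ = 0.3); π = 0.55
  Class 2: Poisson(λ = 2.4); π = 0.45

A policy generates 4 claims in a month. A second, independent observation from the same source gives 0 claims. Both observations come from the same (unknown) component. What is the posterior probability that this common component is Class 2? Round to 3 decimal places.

0.980

Posterior ∝ prior × likelihood, so P(k | x) ∝ w_k f_k(x); normalise over all components.
Since both observations come from the same component, the likelihood for component k is f_k(x₁)·f_k(x₂).
  p_1 = [e^(−0.3)·0.3^4/4! = 0.000250026] × [0.740818] = 0.000185224
  p_2 = [e^(−2.4)·2.4^4/4! = 0.125408] × [0.090718] = 0.0113768
Weight by the priors:
  w_1·p_1 = 0.55 × 0.000185224 = 0.000101873
  w_2·p_2 = 0.45 × 0.0113768 = 0.00511956
Marginal: 0.000101873 + 0.00511956 = 0.00522143
P(Class 2 | data) = 0.00511956 / 0.00522143 ≈ 0.980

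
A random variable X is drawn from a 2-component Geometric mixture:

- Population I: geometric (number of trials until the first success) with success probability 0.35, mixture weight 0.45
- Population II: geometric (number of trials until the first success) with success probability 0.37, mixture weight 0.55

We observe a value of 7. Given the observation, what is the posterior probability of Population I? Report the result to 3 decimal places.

Posterior ∝ prior × likelihood, so P(k | x) ∝ π_k f_k(x); normalise over all components.
Geometric probabilities:
  p_I = 0.0263966
  p_II = 0.0231337
Prior × likelihood for each component:
  π_I·p_I = 0.45 × 0.0263966 = 0.0118785
  π_II·p_II = 0.55 × 0.0231337 = 0.0127235
Denominator: 0.0118785 + 0.0127235 = 0.024602
So the posterior for Population I is 0.0118785 / 0.024602 ≈ 0.483.

0.483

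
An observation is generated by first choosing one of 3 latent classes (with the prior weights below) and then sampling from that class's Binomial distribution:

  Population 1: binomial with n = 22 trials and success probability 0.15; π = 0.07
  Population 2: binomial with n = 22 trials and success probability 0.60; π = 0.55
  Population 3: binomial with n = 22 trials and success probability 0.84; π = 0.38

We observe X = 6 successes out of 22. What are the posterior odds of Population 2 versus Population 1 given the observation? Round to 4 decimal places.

Only the two components matter; the odds are (π_i f_i(x)) / (π_j f_j(x)).
Evaluate each component's likelihood at the observed value:
  p_1 = 0.0631052
  p_2 = 0.00149514
  p_3 = 4.83515e-09
Posterior odds = (π_2·p_2) / (π_1·p_1) = (0.55·0.00149514) / (0.07·0.0631052) = 0.000822327 / 0.00441736 ≈ 0.1862

0.1862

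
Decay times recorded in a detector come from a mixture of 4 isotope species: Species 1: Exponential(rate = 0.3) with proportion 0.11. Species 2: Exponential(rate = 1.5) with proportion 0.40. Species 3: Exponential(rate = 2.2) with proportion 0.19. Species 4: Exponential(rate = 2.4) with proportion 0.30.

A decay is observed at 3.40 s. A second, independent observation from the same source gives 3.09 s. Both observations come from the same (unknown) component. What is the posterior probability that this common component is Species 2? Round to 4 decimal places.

0.0363

The responsibility of component k is π_k f_k(x) divided by Σ_j π_j f_j(x).
Since both observations come from the same component, the likelihood for component k is f_k(x₁)·f_k(x₂).
  L_1 = [0.3·e^(−0.3·3.40) = 0.3·e^(−1.0200) = 0.108178] × [0.118722] = 0.0128431
  L_2 = [1.5·e^(−1.5·3.40) = 1.5·e^(−5.1000) = 0.00914512] × [0.0145592] = 0.000133145
  L_3 = [2.2·e^(−2.2·3.40) = 2.2·e^(−7.4800) = 0.00124137] × [0.00245521] = 3.04782e-06
  L_4 = [2.4·e^(−2.4·3.40) = 2.4·e^(−8.1600) = 0.00068607] × [0.00144372] = 9.90494e-07
Prior × likelihood for each component:
  π_1·L_1 = 0.11 × 0.0128431 = 0.00141275
  π_2·L_2 = 0.40 × 0.000133145 = 5.32581e-05
  π_3·L_3 = 0.19 × 3.04782e-06 = 5.79085e-07
  π_4·L_4 = 0.30 × 9.90494e-07 = 2.97148e-07
Marginal: 0.00141275 + 5.32581e-05 + 5.79085e-07 + 2.97148e-07 = 0.00146688
Responsibility of Species 2: 5.32581e-05 / 0.00146688 ≈ 0.0363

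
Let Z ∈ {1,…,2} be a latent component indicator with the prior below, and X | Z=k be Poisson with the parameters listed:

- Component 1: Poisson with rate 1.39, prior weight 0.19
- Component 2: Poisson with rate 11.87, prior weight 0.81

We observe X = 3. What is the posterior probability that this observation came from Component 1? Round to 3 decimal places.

Posterior ∝ prior × likelihood, so P(k | x) ∝ w_k f_k(x); normalise over all components.
Component likelihoods at x = 3:
  p_1 = e^(−1.39)·1.39^3/3! = 0.111487
  p_2 = e^(−11.87)·11.87^3/3! = 0.00195041
Unnormalised posteriors:
  w_1·p_1 = 0.19 × 0.111487 = 0.0211825
  w_2·p_2 = 0.81 × 0.00195041 = 0.00157983
Marginal: 0.0211825 + 0.00157983 = 0.0227623
P(Component 1 | 3) ≈ 0.931

0.931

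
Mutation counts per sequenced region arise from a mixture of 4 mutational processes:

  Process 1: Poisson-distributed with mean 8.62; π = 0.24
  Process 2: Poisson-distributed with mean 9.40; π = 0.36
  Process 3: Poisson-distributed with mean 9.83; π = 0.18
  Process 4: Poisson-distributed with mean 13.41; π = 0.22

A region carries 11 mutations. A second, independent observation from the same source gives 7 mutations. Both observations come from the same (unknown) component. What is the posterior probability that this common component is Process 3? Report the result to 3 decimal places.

0.209

By Bayes' theorem, P(k | x) = π_k f_k(x) / Σ_j π_j f_j(x).
Since both observations come from the same component, the likelihood for component k is f_k(x₁)·f_k(x₂).
  f_1 = [0.0882685] × [0.12662] = 0.0111765
  f_2 = [0.104926] × [0.106438] = 0.0111681
  f_3 = [0.11164] × [0.0946955] = 0.0105718
  f_4 = [0.0947702] × [0.0232104] = 0.00219965
Weight by the priors:
  π_1·f_1 = 0.24 × 0.0111765 = 0.00268237
  π_2·f_2 = 0.36 × 0.0111681 = 0.00402051
  π_3·f_3 = 0.18 × 0.0105718 = 0.00190292
  π_4·f_4 = 0.22 × 0.00219965 = 0.000483923
Evidence: 0.00268237 + 0.00402051 + 0.00190292 + 0.000483923 = 0.00908972
So the posterior for Process 3 is 0.00190292 / 0.00908972 ≈ 0.209.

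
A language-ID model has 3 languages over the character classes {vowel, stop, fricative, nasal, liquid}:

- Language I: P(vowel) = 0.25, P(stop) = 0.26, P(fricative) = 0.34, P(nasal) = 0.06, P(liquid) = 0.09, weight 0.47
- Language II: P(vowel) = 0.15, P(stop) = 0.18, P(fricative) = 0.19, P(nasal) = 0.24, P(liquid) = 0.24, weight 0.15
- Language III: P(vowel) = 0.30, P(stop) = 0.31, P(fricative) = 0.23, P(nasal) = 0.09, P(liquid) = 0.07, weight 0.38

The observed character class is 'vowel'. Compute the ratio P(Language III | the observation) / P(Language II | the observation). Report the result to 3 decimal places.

The posterior odds equal the prior odds times the likelihood ratio: (π_i/π_j)·(f_i(x)/f_j(x)).
Evaluate each component's likelihood at the observed value:
  f_I = 0.25
  f_II = 0.15
  f_III = 0.3
Posterior odds = (π_III·f_III) / (π_II·f_II) = (0.38·0.3) / (0.15·0.15) = 0.114 / 0.0225 ≈ 5.067

5.067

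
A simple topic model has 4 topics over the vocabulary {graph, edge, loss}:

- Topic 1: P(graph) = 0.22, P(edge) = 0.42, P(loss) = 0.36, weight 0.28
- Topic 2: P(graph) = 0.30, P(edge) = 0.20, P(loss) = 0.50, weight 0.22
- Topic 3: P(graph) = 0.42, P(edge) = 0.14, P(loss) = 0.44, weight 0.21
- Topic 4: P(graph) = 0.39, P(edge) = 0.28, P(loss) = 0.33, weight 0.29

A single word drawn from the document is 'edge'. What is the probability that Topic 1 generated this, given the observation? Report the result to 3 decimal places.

P(component k | x) = w_k·f_k(x) / marginal(x), where marginal(x) = Σ_j w_j·f_j(x).
Evaluate each component's likelihood at the observed value:
  L_1 = 0.42
  L_2 = 0.2
  L_3 = 0.14
  L_4 = 0.28
Unnormalised posteriors:
  w_1·L_1 = 0.28 × 0.42 = 0.1176
  w_2·L_2 = 0.22 × 0.2 = 0.044
  w_3·L_3 = 0.21 × 0.14 = 0.0294
  w_4·L_4 = 0.29 × 0.28 = 0.0812
Sum: 0.1176 + 0.044 + 0.0294 + 0.0812 = 0.2722
P(Topic 1 | 'edge') ≈ 0.432

0.432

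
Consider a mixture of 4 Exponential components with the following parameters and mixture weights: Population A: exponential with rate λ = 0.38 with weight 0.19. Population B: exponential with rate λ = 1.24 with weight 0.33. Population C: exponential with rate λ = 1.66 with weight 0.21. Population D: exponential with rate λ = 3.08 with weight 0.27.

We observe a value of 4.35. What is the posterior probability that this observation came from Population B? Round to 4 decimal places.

By Bayes' theorem, P(k | x) = P(Z=k) f_k(x) / Σ_j P(Z=j) f_j(x).
Evaluate each component's likelihood at the observed value:
  f_A = 0.0727604
  f_B = 0.00563426
  f_C = 0.00121358
  f_D = 4.67599e-06
Prior × likelihood for each component:
  P(Z=A)·f_A = 0.19 × 0.0727604 = 0.0138245
  P(Z=B)·f_B = 0.33 × 0.00563426 = 0.00185931
  P(Z=C)·f_C = 0.21 × 0.00121358 = 0.000254851
  P(Z=D)·f_D = 0.27 × 4.67599e-06 = 1.26252e-06
Denominator: 0.0138245 + 0.00185931 + 0.000254851 + 1.26252e-06 = 0.0159399
P(Population B | 4.35) = 0.00185931 / 0.0159399 ≈ 0.1166

0.1166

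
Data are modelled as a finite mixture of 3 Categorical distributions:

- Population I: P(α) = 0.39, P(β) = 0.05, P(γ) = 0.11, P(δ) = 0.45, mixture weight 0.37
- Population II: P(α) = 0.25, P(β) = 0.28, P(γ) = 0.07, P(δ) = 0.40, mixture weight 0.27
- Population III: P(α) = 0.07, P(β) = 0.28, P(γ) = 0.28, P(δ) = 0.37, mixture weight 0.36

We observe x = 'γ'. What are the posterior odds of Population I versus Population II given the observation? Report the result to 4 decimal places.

The posterior odds equal the prior odds times the likelihood ratio: (π_i/π_j)·(f_i(x)/f_j(x)).
Component likelihoods at x = 'γ':
  p_I = P(γ | comp) = 0.11
  p_II = P(γ | comp) = 0.07
  p_III = P(γ | comp) = 0.28
Posterior odds = (π_I·p_I) / (π_II·p_II) = (0.37·0.11) / (0.27·0.07) = 0.0407 / 0.0189 ≈ 2.1534

2.1534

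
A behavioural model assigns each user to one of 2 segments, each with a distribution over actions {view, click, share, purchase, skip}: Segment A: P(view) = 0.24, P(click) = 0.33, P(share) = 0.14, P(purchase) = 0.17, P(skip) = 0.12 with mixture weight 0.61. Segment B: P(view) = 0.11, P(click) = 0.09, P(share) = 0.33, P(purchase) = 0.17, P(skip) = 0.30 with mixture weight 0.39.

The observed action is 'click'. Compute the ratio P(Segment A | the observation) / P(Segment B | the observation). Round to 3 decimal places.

Posterior odds = (π_i f_i(x)) / (π_j f_j(x)); the normalising sum cancels.
Categorical probabilities:
  L_A = P(click | comp) = 0.33
  L_B = P(click | comp) = 0.09
0.2013 / 0.0351 ≈ 5.735

5.735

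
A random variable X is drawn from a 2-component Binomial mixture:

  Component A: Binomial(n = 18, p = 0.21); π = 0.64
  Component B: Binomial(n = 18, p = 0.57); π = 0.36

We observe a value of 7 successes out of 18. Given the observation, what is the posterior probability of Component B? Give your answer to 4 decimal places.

0.4313

P(component k | x) = π_k·f_k(x) / marginal(x), where marginal(x) = Σ_j π_j·f_j(x).
Component likelihoods at x = 7 successes out of 18:
  p_A = 0.0428734
  p_B = 0.0578138
Unnormalised posteriors:
  π_A·p_A = 0.64 × 0.0428734 = 0.027439
  π_B·p_B = 0.36 × 0.0578138 = 0.020813
Sum: 0.027439 + 0.020813 = 0.048252
So the posterior for Component B is 0.020813 / 0.048252 ≈ 0.4313.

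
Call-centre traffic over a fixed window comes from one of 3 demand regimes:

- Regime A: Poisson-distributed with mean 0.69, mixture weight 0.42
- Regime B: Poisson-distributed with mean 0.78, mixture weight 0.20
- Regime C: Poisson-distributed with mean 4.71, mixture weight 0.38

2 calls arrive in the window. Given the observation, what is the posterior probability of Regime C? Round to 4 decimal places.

P(component k | x) = π_k·f_k(x) / marginal(x), where marginal(x) = Σ_j π_j·f_j(x).
Evaluate each component's likelihood at the observed value:
  L_A = e^(−0.69)·0.69^2/2! = 0.1194
  L_B = e^(−0.78)·0.78^2/2! = 0.139447
  L_C = e^(−4.71)·4.71^2/2! = 0.0998814
Weight by the priors:
  π_A·L_A = 0.42 × 0.1194 = 0.0501481
  π_B·L_B = 0.20 × 0.139447 = 0.0278894
  π_C·L_C = 0.38 × 0.0998814 = 0.0379549
Marginal: 0.0501481 + 0.0278894 + 0.0379549 = 0.115992
P(Regime C | 2 calls) = 0.0379549 / 0.115992 ≈ 0.3272

0.3272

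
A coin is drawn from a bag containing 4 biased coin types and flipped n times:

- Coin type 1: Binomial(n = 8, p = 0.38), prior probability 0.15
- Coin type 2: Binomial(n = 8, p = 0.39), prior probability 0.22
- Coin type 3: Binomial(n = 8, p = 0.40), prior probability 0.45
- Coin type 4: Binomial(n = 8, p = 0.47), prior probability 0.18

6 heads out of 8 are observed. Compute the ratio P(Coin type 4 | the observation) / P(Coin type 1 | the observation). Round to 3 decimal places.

Posterior odds = (w_i f_i(x)) / (w_j f_j(x)); the normalising sum cancels.
Binomial probabilities:
  p_1 = C(8,6)·0.38^6·0.62^2 = 28·0.00301094·0.3844 = 0.0324073
  p_2 = C(8,6)·0.39^6·0.61^2 = 28·0.00351874·0.3721 = 0.0366611
  p_3 = C(8,6)·0.40^6·0.60^2 = 28·0.004096·0.36 = 0.0412877
  p_4 = C(8,6)·0.47^6·0.53^2 = 28·0.0107792·0.2809 = 0.0847807
0.0152605 / 0.0048611 ≈ 3.139

3.139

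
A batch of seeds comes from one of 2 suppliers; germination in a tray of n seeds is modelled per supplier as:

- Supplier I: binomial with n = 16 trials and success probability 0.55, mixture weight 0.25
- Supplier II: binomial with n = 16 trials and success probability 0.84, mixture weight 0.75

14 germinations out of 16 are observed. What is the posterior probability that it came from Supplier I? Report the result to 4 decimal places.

By Bayes' theorem, P(k | x) = P(Z=k) f_k(x) / Σ_j P(Z=j) f_j(x).
Binomial probabilities:
  L_I = C(16,14)·0.55^14·0.45^2 = 120·0.000231781·0.2025 = 0.00563228
  L_II = C(16,14)·0.84^14·0.16^2 = 120·0.0870783·0.0256 = 0.267505
Multiply by the mixture weights:
  P(Z=I)·L_I = 0.25 × 0.00563228 = 0.00140807
  P(Z=II)·L_II = 0.75 × 0.267505 = 0.200628
Denominator: 0.00140807 + 0.200628 = 0.202037
So the posterior for Supplier I is 0.00140807 / 0.202037 ≈ 0.0070.

0.0070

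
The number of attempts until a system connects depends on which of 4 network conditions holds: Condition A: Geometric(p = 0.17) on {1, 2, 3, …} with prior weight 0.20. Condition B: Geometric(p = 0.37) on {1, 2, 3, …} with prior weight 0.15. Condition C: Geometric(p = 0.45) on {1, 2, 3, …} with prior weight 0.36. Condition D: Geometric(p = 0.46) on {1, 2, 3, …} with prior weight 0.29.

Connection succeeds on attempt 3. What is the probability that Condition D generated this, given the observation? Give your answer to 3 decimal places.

0.292

By Bayes' theorem, P(k | x) = π_k f_k(x) / Σ_j π_j f_j(x).
Geometric probabilities:
  p_A = 0.17·(1−0.17)^2 = 0.17·0.6889 = 0.117113
  p_B = 0.37·(1−0.37)^2 = 0.37·0.3969 = 0.146853
  p_C = 0.45·(1−0.45)^2 = 0.45·0.3025 = 0.136125
  p_D = 0.46·(1−0.46)^2 = 0.46·0.2916 = 0.134136
Unnormalised posteriors:
  π_A·p_A = 0.20 × 0.117113 = 0.0234226
  π_B·p_B = 0.15 × 0.146853 = 0.022028
  π_C·p_C = 0.36 × 0.136125 = 0.049005
  π_D·p_D = 0.29 × 0.134136 = 0.0388994
Normaliser: 0.0234226 + 0.022028 + 0.049005 + 0.0388994 = 0.133355
P(Condition D | data) = 0.0388994 / 0.133355 ≈ 0.292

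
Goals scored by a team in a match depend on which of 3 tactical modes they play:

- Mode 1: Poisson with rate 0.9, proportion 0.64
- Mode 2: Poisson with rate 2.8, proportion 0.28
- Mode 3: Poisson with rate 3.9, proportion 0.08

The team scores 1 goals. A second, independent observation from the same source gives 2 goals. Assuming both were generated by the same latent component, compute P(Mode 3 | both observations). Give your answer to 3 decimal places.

Apply Bayes' rule: the posterior for each component is proportional to its prior times its likelihood at x.
Since both observations come from the same component, the likelihood for component k is f_k(x₁)·f_k(x₂).
  L_1 = [0.365913] × [0.164661] = 0.0602514
  L_2 = [0.170268] × [0.238375] = 0.0405878
  L_3 = [0.0789435] × [0.15394] = 0.0121525
Prior × likelihood for each component:
  π_1·L_1 = 0.64 × 0.0602514 = 0.0385609
  π_2·L_2 = 0.28 × 0.0405878 = 0.0113646
  π_3·L_3 = 0.08 × 0.0121525 = 0.000972203
Normaliser: 0.0385609 + 0.0113646 + 0.000972203 = 0.0508977
Responsibility of Mode 3: 0.000972203 / 0.0508977 ≈ 0.019

0.019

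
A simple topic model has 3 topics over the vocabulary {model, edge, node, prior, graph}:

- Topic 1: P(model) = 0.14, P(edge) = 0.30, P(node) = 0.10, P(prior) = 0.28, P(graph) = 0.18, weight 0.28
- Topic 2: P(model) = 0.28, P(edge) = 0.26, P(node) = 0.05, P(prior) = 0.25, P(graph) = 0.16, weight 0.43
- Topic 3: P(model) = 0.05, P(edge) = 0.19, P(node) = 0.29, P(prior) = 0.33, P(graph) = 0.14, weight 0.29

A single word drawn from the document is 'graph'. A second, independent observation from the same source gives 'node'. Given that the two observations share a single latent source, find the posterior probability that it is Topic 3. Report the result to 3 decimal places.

0.581

P(component k | x) = w_k·f_k(x) / marginal(x), where marginal(x) = Σ_j w_j·f_j(x).
Since both observations come from the same component, the likelihood for component k is f_k(x₁)·f_k(x₂).
  f_1 = [0.18] × [0.1] = 0.018
  f_2 = [0.16] × [0.05] = 0.008
  f_3 = [0.14] × [0.29] = 0.0406
Prior × likelihood for each component:
  w_1·f_1 = 0.28 × 0.018 = 0.00504
  w_2·f_2 = 0.43 × 0.008 = 0.00344
  w_3·f_3 = 0.29 × 0.0406 = 0.011774
Evidence: 0.00504 + 0.00344 + 0.011774 = 0.020254
So the posterior for Topic 3 is 0.011774 / 0.020254 ≈ 0.581.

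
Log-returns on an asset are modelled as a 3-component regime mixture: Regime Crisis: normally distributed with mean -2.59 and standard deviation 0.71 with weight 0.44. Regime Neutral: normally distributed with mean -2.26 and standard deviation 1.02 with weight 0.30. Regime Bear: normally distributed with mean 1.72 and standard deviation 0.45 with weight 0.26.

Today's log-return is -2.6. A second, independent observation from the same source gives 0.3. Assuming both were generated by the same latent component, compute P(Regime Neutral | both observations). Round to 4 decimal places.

0.9815

Apply Bayes' rule: the posterior for each component is proportional to its prior times its likelihood at x.
Since both observations come from the same component, the likelihood for component k is f_k(x₁)·f_k(x₂).
  p_Crisis = [(1/(0.71·√(2π)))·exp(−(-2.6−-2.59)²/(2·0.71²)) = 0.561891·exp(-0.00010) = 0.561835] × [0.000141867] = 7.9706e-05
  p_Neutral = [(1/(1.02·√(2π)))·exp(−(-2.6−-2.26)²/(2·1.02²)) = 0.391120·exp(-0.05556) = 0.369984] × [0.0167677] = 0.00620378
  p_Bear = [(1/(0.45·√(2π)))·exp(−(-2.6−1.72)²/(2·0.45²)) = 0.886538·exp(-46.08000) = 8.61803e-21] × [0.00610165] = 5.25842e-23
Weight by the priors:
  P(Z=Crisis)·p_Crisis = 0.44 × 7.9706e-05 = 3.50706e-05
  P(Z=Neutral)·p_Neutral = 0.30 × 0.00620378 = 0.00186114
  P(Z=Bear)·p_Bear = 0.26 × 5.25842e-23 = 1.36719e-23
Denominator: 3.50706e-05 + 0.00186114 + 1.36719e-23 = 0.00189621
P(Regime Neutral | data) = 0.00186114 / 0.00189621 ≈ 0.9815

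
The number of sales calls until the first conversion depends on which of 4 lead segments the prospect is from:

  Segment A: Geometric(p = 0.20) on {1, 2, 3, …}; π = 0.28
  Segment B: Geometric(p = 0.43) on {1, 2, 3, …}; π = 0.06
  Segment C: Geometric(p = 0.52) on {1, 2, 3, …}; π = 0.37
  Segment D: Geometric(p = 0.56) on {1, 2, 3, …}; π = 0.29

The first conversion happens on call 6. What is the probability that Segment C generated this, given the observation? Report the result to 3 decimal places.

0.178

Posterior ∝ prior × likelihood, so P(k | x) ∝ π_k f_k(x); normalise over all components.
Geometric probabilities:
  L_A = 0.20·(1−0.20)^5 = 0.20·0.32768 = 0.065536
  L_B = 0.43·(1−0.43)^5 = 0.43·0.0601692 = 0.0258728
  L_C = 0.52·(1−0.52)^5 = 0.52·0.0254804 = 0.0132498
  L_D = 0.56·(1−0.56)^5 = 0.56·0.0164916 = 0.00923531
Weight by the priors:
  π_A·L_A = 0.28 × 0.065536 = 0.0183501
  π_B·L_B = 0.06 × 0.0258728 = 0.00155237
  π_C·L_C = 0.37 × 0.0132498 = 0.00490243
  π_D·L_D = 0.29 × 0.00923531 = 0.00267824
Marginal: 0.0183501 + 0.00155237 + 0.00490243 + 0.00267824 = 0.0274831
So the posterior for Segment C is 0.00490243 / 0.0274831 ≈ 0.178.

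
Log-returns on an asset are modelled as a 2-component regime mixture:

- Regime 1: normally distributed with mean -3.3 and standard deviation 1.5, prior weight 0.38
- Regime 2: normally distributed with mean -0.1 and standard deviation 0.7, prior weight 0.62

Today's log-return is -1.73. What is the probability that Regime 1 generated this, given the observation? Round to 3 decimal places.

By Bayes' theorem, P(k | x) = π_k f_k(x) / Σ_j π_j f_j(x).
Normal densities:
  f_1 = (1/(1.5·√(2π)))·exp(−(-1.73−-3.3)²/(2·1.5²)) = 0.265962·exp(-0.54776) = 0.153791
  f_2 = (1/(0.7·√(2π)))·exp(−(-1.73−-0.1)²/(2·0.7²)) = 0.569918·exp(-2.71112) = 0.037878
Prior × likelihood for each component:
  π_1·f_1 = 0.38 × 0.153791 = 0.0584407
  π_2·f_2 = 0.62 × 0.037878 = 0.0234843
Normaliser: 0.0584407 + 0.0234843 = 0.081925
P(Regime 1 | x) = 0.0584407 / 0.081925 ≈ 0.713

0.713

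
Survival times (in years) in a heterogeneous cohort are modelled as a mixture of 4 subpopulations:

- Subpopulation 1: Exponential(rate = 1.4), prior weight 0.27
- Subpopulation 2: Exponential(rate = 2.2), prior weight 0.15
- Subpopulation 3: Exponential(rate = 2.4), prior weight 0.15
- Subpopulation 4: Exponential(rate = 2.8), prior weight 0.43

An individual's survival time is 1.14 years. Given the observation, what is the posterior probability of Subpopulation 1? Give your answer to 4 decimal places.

0.4346

Posterior ∝ prior × likelihood, so P(k | x) ∝ P(Z=k) f_k(x); normalise over all components.
Exponential densities:
  L_1 = 1.4·e^(−1.4·1.14) = 1.4·e^(−1.5960) = 0.283788
  L_2 = 2.2·e^(−2.2·1.14) = 2.2·e^(−2.5080) = 0.179148
  L_3 = 2.4·e^(−2.4·1.14) = 2.4·e^(−2.7360) = 0.15559
  L_4 = 2.8·e^(−2.8·1.14) = 2.8·e^(−3.1920) = 0.115051
Weight by the priors:
  P(Z=1)·L_1 = 0.27 × 0.283788 = 0.0766228
  P(Z=2)·L_2 = 0.15 × 0.179148 = 0.0268722
  P(Z=3)·L_3 = 0.15 × 0.15559 = 0.0233385
  P(Z=4)·L_4 = 0.43 × 0.115051 = 0.0494719
Evidence: 0.0766228 + 0.0268722 + 0.0233385 + 0.0494719 = 0.176305
So the posterior for Subpopulation 1 is 0.0766228 / 0.176305 ≈ 0.4346.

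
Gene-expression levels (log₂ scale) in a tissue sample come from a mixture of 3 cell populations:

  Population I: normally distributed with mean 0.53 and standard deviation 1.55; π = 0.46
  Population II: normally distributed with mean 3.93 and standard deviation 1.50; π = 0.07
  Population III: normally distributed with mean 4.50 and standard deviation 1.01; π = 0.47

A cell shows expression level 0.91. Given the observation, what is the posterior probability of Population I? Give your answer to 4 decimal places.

Posterior ∝ prior × likelihood, so P(k | x) ∝ w_k f_k(x); normalise over all components.
Normal densities:
  f_I = (1/(1.55·√(2π)))·exp(−(0.91−0.53)²/(2·1.55²)) = 0.257382·exp(-0.03005) = 0.249762
  f_II = (1/(1.50·√(2π)))·exp(−(0.91−3.93)²/(2·1.50²)) = 0.265962·exp(-2.02676) = 0.0350437
  f_III = (1/(1.01·√(2π)))·exp(−(0.91−4.50)²/(2·1.01²)) = 0.394992·exp(-6.31708) = 0.000713045
Weight by the priors:
  w_I·f_I = 0.46 × 0.249762 = 0.114891
  w_II·f_II = 0.07 × 0.0350437 = 0.00245306
  w_III·f_III = 0.47 × 0.000713045 = 0.000335131
Sum: 0.114891 + 0.00245306 + 0.000335131 = 0.117679
So the posterior for Population I is 0.114891 / 0.117679 ≈ 0.9763.

0.9763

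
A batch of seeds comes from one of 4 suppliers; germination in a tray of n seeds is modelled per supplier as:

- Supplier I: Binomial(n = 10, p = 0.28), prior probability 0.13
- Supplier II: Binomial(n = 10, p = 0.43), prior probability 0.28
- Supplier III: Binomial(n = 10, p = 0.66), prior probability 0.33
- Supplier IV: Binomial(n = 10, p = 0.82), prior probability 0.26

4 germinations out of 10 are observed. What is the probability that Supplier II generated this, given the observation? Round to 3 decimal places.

Posterior ∝ prior × likelihood, so P(k | x) ∝ P(Z=k) f_k(x); normalise over all components.
Binomial probabilities:
  L_I = C(10,4)·0.28^4·0.72^6 = 210·0.00614656·0.139314 = 0.179823
  L_II = C(10,4)·0.43^4·0.57^6 = 210·0.034188·0.0342964 = 0.246231
  L_III = C(10,4)·0.66^4·0.34^6 = 210·0.189747·0.0015448 = 0.0615557
  L_IV = C(10,4)·0.82^4·0.18^6 = 210·0.452122·3.40122e-05 = 0.00322931
Weight by the priors:
  P(Z=I)·L_I = 0.13 × 0.179823 = 0.0233771
  P(Z=II)·L_II = 0.28 × 0.246231 = 0.0689446
  P(Z=III)·L_III = 0.33 × 0.0615557 = 0.0203134
  P(Z=IV)·L_IV = 0.26 × 0.00322931 = 0.000839621
Marginal: 0.0233771 + 0.0689446 + 0.0203134 + 0.000839621 = 0.113475
Responsibility of Supplier II: 0.0689446 / 0.113475 ≈ 0.608

0.608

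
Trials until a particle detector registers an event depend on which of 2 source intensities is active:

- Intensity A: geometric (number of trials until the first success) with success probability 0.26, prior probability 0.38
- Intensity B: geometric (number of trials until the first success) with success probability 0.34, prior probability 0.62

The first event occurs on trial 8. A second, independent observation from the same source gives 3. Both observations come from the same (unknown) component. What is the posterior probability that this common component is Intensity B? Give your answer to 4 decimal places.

The responsibility of component k is π_k f_k(x) divided by Σ_j π_j f_j(x).
Since both observations come from the same component, the likelihood for component k is f_k(x₁)·f_k(x₂).
  L_A = [0.0315933] × [0.142376] = 0.00449813
  L_B = [0.0185475] × [0.148104] = 0.00274697
Weight by the priors:
  π_A·L_A = 0.38 × 0.00449813 = 0.00170929
  π_B·L_B = 0.62 × 0.00274697 = 0.00170312
Denominator: 0.00170929 + 0.00170312 = 0.00341241
P(Intensity B | x₁,x₂) ≈ 0.4991

0.4991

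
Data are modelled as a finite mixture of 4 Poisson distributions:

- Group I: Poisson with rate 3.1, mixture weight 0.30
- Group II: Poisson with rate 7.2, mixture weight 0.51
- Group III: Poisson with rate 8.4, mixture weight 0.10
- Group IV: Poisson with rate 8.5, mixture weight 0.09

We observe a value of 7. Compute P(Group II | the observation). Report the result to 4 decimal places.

Posterior ∝ prior × likelihood, so P(k | x) ∝ w_k f_k(x); normalise over all components.
Component likelihoods at x = 7:
  p_I = 0.0245917
  p_II = 0.148586
  p_III = 0.131659
  p_IV = 0.129419
Unnormalised posteriors:
  w_I·p_I = 0.30 × 0.0245917 = 0.00737751
  w_II·p_II = 0.51 × 0.148586 = 0.0757786
  w_III·p_III = 0.10 × 0.131659 = 0.0131659
  w_IV·p_IV = 0.09 × 0.129419 = 0.0116477
Marginal: 0.00737751 + 0.0757786 + 0.0131659 + 0.0116477 = 0.10797
Responsibility of Group II: 0.0757786 / 0.10797 ≈ 0.7019

0.7019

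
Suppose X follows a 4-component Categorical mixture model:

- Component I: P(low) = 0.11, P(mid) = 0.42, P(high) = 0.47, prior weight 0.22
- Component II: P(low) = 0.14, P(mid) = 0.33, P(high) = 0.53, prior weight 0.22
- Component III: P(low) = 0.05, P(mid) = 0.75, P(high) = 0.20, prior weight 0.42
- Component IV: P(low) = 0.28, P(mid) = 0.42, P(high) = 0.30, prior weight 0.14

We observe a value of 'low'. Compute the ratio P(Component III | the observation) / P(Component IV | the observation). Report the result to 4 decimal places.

Since P(k|x) ∝ π_k f_k(x), the posterior odds are π_i f_i(x) / (π_j f_j(x)).
Component likelihoods at x = 'low':
  L_I = 0.11
  L_II = 0.14
  L_III = 0.05
  L_IV = 0.28
Posterior odds = (π_III·L_III) / (π_IV·L_IV) = (0.42·0.05) / (0.14·0.28) = 0.021 / 0.0392 ≈ 0.5357

0.5357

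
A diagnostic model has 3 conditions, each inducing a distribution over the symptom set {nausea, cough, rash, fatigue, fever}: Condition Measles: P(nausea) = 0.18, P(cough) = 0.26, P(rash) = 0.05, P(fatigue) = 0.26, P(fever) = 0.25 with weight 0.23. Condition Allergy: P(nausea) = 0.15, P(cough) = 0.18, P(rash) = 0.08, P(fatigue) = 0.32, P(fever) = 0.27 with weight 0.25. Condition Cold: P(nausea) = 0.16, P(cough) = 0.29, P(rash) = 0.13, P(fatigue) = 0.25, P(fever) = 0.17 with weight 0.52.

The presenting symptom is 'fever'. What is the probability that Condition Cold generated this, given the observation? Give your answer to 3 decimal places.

By Bayes' theorem, P(k | x) = w_k f_k(x) / Σ_j w_j f_j(x).
Evaluate each component's likelihood at the observed value:
  f_Measles = P(fever | comp) = 0.25
  f_Allergy = P(fever | comp) = 0.27
  f_Cold = P(fever | comp) = 0.17
Weight by the priors:
  w_Measles·f_Measles = 0.23 × 0.25 = 0.0575
  w_Allergy·f_Allergy = 0.25 × 0.27 = 0.0675
  w_Cold·f_Cold = 0.52 × 0.17 = 0.0884
Denominator: 0.0575 + 0.0675 + 0.0884 = 0.2134
Responsibility of Condition Cold: 0.0884 / 0.2134 ≈ 0.414

0.414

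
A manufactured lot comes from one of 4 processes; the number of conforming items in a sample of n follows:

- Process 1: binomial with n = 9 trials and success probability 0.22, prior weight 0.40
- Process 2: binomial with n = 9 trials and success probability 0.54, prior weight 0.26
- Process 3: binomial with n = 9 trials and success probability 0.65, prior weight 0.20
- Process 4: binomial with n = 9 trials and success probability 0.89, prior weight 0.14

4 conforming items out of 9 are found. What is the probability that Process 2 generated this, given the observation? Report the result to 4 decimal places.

The responsibility of component k is w_k f_k(x) divided by Σ_j w_j f_j(x).
Evaluate each component's likelihood at the observed value:
  f_1 = 0.0852186
  f_2 = 0.220666
  f_3 = 0.118131
  f_4 = 0.00127319
Prior × likelihood for each component:
  w_1·f_1 = 0.40 × 0.0852186 = 0.0340874
  w_2·f_2 = 0.26 × 0.220666 = 0.0573731
  w_3·f_3 = 0.20 × 0.118131 = 0.0236262
  w_4·f_4 = 0.14 × 0.00127319 = 0.000178247
Evidence: 0.0340874 + 0.0573731 + 0.0236262 + 0.000178247 = 0.115265
P(Process 2 | x) = 0.0573731 / 0.115265 ≈ 0.4977

0.4977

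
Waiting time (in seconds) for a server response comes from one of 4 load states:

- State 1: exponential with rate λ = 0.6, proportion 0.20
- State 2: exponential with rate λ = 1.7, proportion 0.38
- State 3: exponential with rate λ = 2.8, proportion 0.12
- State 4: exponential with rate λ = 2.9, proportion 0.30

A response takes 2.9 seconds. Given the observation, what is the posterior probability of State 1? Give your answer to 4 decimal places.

P(component k | x) = P(Z=k)·f_k(x) / marginal(x), where marginal(x) = Σ_j P(Z=j)·f_j(x).
Component likelihoods at x = 2.9 seconds:
  L_1 = 0.6·e^(−0.6·2.9) = 0.6·e^(−1.7400) = 0.105312
  L_2 = 1.7·e^(−1.7·2.9) = 1.7·e^(−4.9300) = 0.0122851
  L_3 = 2.8·e^(−2.8·2.9) = 2.8·e^(−8.1200) = 0.00083308
  L_4 = 2.9·e^(−2.9·2.9) = 2.9·e^(−8.4100) = 0.000645627
Unnormalised posteriors:
  P(Z=1)·L_1 = 0.20 × 0.105312 = 0.0210624
  P(Z=2)·L_2 = 0.38 × 0.0122851 = 0.00466832
  P(Z=3)·L_3 = 0.12 × 0.00083308 = 9.99696e-05
  P(Z=4)·L_4 = 0.30 × 0.000645627 = 0.000193688
Marginal: 0.0210624 + 0.00466832 + 9.99696e-05 + 0.000193688 = 0.0260244
Responsibility of State 1: 0.0210624 / 0.0260244 ≈ 0.8093

0.8093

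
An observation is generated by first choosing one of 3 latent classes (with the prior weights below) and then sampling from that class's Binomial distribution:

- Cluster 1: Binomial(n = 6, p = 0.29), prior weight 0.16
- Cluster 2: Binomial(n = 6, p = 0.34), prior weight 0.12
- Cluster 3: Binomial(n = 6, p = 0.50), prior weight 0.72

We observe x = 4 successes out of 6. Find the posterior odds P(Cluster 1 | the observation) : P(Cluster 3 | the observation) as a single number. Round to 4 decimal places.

The posterior odds equal the prior odds times the likelihood ratio: (π_i/π_j)·(f_i(x)/f_j(x)).
Binomial probabilities:
  f_1 = C(6,4)·0.29^4·0.71^2 = 15·0.00707281·0.5041 = 0.0534811
  f_2 = C(6,4)·0.34^4·0.66^2 = 15·0.0133634·0.4356 = 0.0873162
  f_3 = C(6,4)·0.50^4·0.50^2 = 15·0.0625·0.25 = 0.234375
Posterior odds = (π_1·f_1) / (π_3·f_3) = (0.16·0.0534811) / (0.72·0.234375) = 0.00855697 / 0.16875 ≈ 0.0507

0.0507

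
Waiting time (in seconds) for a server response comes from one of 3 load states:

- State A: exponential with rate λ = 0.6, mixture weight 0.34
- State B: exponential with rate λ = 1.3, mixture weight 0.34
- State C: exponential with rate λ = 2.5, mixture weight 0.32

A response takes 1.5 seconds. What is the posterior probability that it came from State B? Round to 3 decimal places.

The responsibility of component k is P(Z=k) f_k(x) divided by Σ_j P(Z=j) f_j(x).
Component likelihoods at x = 1.5 seconds:
  p_A = 0.243942
  p_B = 0.184956
  p_C = 0.0587944
Unnormalised posteriors:
  P(Z=A)·p_A = 0.34 × 0.243942 = 0.0829402
  P(Z=B)·p_B = 0.34 × 0.184956 = 0.0628851
  P(Z=C)·p_C = 0.32 × 0.0587944 = 0.0188142
Marginal: 0.0829402 + 0.0628851 + 0.0188142 = 0.16464
So the posterior for State B is 0.0628851 / 0.16464 ≈ 0.382.

0.382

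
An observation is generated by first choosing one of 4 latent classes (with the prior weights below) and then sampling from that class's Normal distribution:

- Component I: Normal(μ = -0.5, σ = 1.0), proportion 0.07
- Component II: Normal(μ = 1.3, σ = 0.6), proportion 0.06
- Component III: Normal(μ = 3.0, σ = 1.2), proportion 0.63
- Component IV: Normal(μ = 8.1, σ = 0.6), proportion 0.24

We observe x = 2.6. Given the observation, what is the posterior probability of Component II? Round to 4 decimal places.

Posterior ∝ prior × likelihood, so P(k | x) ∝ P(Z=k) f_k(x); normalise over all components.
Evaluate each component's likelihood at the observed value:
  p_I = 0.00326682
  p_II = 0.0635877
  p_III = 0.314486
  p_IV = 3.77015e-19
Unnormalised posteriors:
  P(Z=I)·p_I = 0.07 × 0.00326682 = 0.000228677
  P(Z=II)·p_II = 0.06 × 0.0635877 = 0.00381526
  P(Z=III)·p_III = 0.63 × 0.314486 = 0.198126
  P(Z=IV)·p_IV = 0.24 × 3.77015e-19 = 9.04836e-20
Sum: 0.000228677 + 0.00381526 + 0.198126 + 9.04836e-20 = 0.20217
P(Component II | x) = 0.00381526 / 0.20217 ≈ 0.0189

0.0189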